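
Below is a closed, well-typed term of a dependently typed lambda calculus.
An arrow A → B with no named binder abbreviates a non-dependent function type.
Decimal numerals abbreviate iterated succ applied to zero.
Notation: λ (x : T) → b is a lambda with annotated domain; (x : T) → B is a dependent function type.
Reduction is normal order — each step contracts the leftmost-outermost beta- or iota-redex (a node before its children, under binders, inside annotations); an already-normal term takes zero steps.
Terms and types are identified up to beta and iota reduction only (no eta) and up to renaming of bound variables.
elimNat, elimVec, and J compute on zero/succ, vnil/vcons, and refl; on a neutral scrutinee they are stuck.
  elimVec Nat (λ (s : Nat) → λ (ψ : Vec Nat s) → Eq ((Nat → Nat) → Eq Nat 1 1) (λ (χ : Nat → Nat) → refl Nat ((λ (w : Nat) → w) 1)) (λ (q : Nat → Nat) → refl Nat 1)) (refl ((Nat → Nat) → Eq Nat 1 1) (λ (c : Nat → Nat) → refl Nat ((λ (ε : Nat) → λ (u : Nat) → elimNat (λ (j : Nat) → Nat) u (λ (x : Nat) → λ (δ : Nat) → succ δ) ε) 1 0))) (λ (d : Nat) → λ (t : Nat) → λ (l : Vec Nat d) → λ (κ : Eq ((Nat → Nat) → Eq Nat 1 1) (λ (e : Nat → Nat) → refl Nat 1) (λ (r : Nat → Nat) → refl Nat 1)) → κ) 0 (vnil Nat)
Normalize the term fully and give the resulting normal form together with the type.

normal form:
  refl ((Nat → Nat) → Eq Nat 1 1) (λ (s : Nat → Nat) → refl Nat 1)
inferred type:
  Eq ((Nat → Nat) → Eq Nat 1 1) (λ (s : Nat → Nat) → refl Nat 1) (λ (ψ : Nat → Nat) → refl Nat 1)


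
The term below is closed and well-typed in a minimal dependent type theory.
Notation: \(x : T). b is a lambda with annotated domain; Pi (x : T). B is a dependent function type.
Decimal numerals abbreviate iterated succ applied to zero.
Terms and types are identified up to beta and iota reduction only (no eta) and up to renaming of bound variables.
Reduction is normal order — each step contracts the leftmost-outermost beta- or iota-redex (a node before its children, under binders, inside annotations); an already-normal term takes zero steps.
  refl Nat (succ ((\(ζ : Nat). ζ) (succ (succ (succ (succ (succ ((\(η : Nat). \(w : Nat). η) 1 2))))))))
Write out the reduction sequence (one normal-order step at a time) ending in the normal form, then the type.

normal-order reduction:
  refl Nat (succ ((\(ζ : Nat). ζ) (succ (succ (succ (succ (succ ((\(η : Nat). \(w : Nat). η) 1 2))))))))
  ~> refl Nat (succ (succ (succ (succ (succ (succ ((\(ζ : Nat). \(η : Nat). ζ) 1 2)))))))
  ~> refl Nat (succ (succ (succ (succ (succ (succ ((\(ζ : Nat). 1) 2)))))))
  ~> refl Nat 7
type:
  Eq Nat 7 7


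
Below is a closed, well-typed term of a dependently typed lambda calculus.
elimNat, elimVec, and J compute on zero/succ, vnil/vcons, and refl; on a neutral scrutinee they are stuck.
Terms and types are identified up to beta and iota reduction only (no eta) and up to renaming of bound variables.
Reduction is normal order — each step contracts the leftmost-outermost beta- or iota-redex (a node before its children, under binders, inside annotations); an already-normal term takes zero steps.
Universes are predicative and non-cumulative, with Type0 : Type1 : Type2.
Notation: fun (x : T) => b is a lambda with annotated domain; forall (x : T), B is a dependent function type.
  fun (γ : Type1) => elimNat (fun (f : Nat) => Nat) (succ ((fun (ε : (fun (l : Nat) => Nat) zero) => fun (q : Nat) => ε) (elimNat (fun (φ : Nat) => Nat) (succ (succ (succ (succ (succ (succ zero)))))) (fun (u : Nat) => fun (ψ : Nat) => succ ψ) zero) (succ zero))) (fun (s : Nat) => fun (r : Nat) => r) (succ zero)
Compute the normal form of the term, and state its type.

normal form:
  fun (γ : Type1) => succ (succ (succ (succ (succ (succ (succ zero))))))
the term's type:
  forall (γ : Type1), Nat


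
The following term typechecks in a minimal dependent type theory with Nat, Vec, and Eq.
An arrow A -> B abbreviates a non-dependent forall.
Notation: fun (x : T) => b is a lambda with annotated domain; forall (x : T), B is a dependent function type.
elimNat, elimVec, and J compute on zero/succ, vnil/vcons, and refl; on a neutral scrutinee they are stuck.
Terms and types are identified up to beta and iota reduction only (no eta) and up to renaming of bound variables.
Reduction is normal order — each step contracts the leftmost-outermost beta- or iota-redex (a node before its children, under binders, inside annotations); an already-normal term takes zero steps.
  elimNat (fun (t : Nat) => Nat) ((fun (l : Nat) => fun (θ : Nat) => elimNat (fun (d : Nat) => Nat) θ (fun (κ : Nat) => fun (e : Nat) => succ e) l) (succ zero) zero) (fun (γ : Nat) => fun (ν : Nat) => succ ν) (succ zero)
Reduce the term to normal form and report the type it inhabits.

reduced normal form:
  succ (succ zero)
inferred type:
  Nat
observation: 10 normal-order steps normalize the term, beginning with an elimNat iota-redex.


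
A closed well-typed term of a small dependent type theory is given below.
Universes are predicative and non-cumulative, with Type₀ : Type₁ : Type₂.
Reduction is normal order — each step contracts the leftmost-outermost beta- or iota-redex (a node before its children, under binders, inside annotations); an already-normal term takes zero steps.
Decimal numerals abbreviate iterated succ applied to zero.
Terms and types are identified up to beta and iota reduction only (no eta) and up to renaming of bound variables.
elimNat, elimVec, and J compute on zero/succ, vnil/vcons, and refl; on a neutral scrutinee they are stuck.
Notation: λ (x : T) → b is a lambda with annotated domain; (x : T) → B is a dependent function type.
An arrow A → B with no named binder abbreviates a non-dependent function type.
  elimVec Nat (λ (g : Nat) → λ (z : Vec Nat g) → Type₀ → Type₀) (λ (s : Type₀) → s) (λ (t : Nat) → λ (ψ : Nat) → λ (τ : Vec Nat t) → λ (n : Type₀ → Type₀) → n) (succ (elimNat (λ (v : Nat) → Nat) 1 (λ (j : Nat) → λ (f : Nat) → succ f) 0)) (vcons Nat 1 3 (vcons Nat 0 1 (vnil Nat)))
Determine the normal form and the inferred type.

reduced normal form:
  λ (g : Type₀) → g
inferred type:
  Type₀ → Type₀
observation: reduction starts at an elimVec iota-redex, and 11 normal-order steps reach the normal form.


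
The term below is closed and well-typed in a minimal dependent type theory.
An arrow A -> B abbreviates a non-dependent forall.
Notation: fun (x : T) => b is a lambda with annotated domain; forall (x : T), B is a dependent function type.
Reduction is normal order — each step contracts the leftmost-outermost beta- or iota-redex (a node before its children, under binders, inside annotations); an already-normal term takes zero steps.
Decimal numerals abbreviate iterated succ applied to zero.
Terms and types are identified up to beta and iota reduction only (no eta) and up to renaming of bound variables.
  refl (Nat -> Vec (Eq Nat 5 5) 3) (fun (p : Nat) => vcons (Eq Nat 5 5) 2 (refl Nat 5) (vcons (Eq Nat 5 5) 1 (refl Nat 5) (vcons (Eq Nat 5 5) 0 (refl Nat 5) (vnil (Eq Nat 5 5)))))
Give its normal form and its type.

resulting normal form:
  refl (Nat -> Vec (Eq Nat 5 5) 3) (fun (p : Nat) => vcons (Eq Nat 5 5) 2 (refl Nat 5) (vcons (Eq Nat 5 5) 1 (refl Nat 5) (vcons (Eq Nat 5 5) 0 (refl Nat 5) (vnil (Eq Nat 5 5)))))
type:
  Eq (Nat -> Vec (Eq Nat 5 5) 3) (fun (p : Nat) => vcons (Eq Nat 5 5) 2 (refl Nat 5) (vcons (Eq Nat 5 5) 1 (refl Nat 5) (vcons (Eq Nat 5 5) 0 (refl Nat 5) (vnil (Eq Nat 5 5))))) (fun (f : Nat) => vcons (Eq Nat 5 5) 2 (refl Nat 5) (vcons (Eq Nat 5 5) 1 (refl Nat 5) (vcons (Eq Nat 5 5) 0 (refl Nat 5) (vnil (Eq Nat 5 5)))))


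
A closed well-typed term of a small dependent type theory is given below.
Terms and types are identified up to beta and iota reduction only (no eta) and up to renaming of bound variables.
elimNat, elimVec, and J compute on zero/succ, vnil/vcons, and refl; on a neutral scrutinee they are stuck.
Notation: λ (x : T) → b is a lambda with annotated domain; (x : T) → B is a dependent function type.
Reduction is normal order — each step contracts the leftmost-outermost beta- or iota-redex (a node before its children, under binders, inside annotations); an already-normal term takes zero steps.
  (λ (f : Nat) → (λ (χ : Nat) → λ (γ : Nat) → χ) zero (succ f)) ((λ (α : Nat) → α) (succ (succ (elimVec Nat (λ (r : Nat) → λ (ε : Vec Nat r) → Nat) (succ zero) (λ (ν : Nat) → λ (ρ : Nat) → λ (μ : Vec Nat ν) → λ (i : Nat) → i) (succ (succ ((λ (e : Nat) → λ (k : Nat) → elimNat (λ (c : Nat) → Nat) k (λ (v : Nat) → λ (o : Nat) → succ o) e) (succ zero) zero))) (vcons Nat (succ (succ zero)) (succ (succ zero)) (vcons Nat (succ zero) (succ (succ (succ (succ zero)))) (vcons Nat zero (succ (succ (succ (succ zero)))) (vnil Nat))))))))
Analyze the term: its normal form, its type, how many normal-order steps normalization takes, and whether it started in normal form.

reduced normal form:
  zero
type:
  Nat
reduction steps (normal order): 3
already normal: no
first redex: a beta-redex


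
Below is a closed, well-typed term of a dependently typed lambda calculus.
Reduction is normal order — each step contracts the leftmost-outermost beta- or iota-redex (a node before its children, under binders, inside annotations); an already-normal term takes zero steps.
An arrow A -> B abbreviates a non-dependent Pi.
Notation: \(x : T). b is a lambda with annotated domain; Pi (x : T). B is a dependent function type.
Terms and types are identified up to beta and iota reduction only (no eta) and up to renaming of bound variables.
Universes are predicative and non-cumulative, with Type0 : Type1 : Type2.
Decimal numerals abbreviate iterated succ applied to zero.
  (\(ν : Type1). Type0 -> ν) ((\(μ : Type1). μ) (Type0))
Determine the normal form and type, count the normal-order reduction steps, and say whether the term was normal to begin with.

resulting normal form:
  Type0 -> Type0
type:
  Type1
reduction steps (normal order): 2
started in normal form: no
first redex: a beta-redex


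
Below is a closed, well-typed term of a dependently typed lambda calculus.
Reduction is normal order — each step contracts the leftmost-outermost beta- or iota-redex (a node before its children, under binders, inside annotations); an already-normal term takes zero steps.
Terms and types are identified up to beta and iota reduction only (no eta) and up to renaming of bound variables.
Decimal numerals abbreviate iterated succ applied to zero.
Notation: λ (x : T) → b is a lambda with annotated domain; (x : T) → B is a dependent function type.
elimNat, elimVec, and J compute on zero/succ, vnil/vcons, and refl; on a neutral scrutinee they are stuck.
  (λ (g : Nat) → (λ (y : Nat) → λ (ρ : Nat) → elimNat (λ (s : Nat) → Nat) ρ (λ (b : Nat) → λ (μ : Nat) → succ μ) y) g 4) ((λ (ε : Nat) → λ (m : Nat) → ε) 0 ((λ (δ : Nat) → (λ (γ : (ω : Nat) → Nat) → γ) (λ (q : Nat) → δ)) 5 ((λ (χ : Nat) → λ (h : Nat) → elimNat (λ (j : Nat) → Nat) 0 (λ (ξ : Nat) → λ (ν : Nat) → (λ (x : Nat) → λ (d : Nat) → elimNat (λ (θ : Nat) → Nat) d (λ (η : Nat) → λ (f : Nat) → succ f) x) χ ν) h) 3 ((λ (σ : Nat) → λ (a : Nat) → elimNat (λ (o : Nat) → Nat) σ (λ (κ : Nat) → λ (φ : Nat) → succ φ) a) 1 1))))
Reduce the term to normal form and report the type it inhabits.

normal form:
  4
inferred type:
  Nat
observation: 6 normal-order steps separate the term from its normal form.


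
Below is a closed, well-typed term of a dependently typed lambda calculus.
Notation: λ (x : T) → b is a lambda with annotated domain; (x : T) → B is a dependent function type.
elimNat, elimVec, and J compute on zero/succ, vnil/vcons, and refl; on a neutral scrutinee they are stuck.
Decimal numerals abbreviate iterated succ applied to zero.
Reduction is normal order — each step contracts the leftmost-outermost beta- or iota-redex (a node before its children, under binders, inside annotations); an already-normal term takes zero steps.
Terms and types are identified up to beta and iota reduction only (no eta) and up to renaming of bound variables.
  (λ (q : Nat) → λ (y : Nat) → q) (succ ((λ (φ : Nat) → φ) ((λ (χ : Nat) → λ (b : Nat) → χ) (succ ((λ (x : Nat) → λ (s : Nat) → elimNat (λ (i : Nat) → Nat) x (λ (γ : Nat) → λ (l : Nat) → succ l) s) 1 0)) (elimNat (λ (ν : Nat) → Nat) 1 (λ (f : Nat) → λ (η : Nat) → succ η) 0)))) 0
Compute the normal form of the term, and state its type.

normal form:
  3
the term's type:
  Nat
observation: reduction starts at a beta-redex, and 8 normal-order steps reach the normal form.


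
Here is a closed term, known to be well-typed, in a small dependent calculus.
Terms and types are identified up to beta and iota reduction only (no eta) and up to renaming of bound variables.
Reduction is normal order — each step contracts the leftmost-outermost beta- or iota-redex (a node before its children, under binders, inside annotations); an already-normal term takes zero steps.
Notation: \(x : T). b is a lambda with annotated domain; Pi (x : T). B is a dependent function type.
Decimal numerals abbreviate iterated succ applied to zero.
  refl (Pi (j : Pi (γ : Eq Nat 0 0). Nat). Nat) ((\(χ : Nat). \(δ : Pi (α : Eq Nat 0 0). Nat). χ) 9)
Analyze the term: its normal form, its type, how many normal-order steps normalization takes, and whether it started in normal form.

reduced normal form:
  refl (Pi (j : Pi (γ : Eq Nat 0 0). Nat). Nat) (\(χ : Pi (δ : Eq Nat 0 0). Nat). 9)
type:
  Eq (Pi (j : Pi (γ : Eq Nat 0 0). Nat). Nat) (\(χ : Pi (δ : Eq Nat 0 0). Nat). 9) (\(α : Pi (m : Eq Nat 0 0). Nat). 9)
reduction steps (normal order): 1
already normal: no
first redex: a beta-redex


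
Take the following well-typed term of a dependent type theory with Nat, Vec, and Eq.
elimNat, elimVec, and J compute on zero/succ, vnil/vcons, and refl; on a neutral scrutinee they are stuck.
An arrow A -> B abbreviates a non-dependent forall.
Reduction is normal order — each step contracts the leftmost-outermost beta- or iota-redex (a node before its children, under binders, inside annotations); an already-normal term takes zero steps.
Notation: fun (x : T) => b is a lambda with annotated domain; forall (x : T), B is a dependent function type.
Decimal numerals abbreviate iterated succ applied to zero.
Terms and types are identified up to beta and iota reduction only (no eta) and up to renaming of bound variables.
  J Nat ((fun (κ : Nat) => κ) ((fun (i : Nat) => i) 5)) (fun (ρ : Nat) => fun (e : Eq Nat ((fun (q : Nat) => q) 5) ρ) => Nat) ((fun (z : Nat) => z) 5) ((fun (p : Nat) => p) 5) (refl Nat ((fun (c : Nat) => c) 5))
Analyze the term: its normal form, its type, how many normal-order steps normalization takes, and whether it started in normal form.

reduced normal form:
  5
type:
  Nat
steps to reach normal form (normal order): 2
term was already normal: no
first redex: a J iota-redex


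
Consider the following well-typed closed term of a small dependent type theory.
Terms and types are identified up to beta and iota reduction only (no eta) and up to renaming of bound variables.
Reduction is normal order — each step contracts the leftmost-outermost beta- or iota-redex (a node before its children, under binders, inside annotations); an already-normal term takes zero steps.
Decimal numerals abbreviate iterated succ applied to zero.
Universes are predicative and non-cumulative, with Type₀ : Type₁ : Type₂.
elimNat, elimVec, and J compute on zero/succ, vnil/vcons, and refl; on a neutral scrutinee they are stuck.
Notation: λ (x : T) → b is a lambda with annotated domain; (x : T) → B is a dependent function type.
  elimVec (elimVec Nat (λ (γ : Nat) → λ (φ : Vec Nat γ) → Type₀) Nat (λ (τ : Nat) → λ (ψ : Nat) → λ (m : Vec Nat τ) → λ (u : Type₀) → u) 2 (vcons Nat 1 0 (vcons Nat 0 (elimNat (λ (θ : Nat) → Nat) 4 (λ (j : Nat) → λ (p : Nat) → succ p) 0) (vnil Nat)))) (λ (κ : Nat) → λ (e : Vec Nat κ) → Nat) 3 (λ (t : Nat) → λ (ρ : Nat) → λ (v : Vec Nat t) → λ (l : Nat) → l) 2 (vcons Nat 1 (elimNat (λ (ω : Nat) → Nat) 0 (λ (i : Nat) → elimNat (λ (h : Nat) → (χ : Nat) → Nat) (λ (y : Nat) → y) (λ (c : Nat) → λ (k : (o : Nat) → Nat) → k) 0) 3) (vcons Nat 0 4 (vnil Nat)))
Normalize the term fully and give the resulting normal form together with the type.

reduced normal form:
  3
type:
  Nat


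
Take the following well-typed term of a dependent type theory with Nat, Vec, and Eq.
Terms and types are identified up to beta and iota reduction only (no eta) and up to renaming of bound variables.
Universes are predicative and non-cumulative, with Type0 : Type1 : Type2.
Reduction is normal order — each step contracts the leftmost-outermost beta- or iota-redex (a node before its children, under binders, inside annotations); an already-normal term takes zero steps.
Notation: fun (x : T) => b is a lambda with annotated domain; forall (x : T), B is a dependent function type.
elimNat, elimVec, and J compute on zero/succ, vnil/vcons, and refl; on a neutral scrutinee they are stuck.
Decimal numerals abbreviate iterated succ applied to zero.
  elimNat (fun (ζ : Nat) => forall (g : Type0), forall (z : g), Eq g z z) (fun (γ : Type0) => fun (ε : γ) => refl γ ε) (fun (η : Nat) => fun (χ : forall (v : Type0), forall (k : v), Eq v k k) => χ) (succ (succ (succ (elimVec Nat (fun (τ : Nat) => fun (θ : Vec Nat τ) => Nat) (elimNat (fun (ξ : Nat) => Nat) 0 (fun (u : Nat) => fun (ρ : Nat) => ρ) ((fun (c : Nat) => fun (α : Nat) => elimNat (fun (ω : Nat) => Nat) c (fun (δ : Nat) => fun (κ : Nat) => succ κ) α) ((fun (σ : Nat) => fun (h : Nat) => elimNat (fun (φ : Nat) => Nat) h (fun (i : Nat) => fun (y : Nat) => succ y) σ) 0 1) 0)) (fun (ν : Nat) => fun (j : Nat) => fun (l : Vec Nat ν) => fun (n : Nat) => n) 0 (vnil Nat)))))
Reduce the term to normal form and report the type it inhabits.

normal form:
  fun (ζ : Type0) => fun (g : ζ) => refl ζ g
the term's type:
  forall (ζ : Type0), forall (g : ζ), Eq ζ g g
observation: normalization takes exactly 21 steps under the normal-order strategy.


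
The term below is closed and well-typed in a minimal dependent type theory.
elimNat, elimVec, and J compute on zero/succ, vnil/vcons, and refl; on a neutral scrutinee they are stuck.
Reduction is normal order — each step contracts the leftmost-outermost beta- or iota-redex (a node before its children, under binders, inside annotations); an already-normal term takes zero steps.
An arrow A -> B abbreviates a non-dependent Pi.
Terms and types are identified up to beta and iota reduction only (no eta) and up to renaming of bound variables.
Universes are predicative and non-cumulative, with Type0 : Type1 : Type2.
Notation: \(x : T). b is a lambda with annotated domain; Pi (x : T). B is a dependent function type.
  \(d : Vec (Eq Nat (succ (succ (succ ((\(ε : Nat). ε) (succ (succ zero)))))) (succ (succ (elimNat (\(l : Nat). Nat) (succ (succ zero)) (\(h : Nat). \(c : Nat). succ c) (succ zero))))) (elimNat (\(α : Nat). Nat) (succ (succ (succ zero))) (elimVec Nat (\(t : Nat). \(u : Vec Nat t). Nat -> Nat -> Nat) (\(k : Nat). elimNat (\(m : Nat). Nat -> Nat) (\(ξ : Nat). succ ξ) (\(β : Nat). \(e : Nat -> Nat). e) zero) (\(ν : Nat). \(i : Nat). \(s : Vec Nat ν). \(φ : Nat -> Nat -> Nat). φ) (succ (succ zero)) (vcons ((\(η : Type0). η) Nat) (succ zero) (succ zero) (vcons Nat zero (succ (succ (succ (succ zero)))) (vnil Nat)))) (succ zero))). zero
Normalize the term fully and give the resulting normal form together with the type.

reduced normal form:
  \(d : Vec (Eq Nat (succ (succ (succ (succ (succ zero))))) (succ (succ (succ (succ (succ zero)))))) (succ (succ (succ (succ zero))))). zero
the term's type:
  Vec (Eq Nat (succ (succ (succ (succ (succ zero))))) (succ (succ (succ (succ (succ zero)))))) (succ (succ (succ (succ zero)))) -> Nat


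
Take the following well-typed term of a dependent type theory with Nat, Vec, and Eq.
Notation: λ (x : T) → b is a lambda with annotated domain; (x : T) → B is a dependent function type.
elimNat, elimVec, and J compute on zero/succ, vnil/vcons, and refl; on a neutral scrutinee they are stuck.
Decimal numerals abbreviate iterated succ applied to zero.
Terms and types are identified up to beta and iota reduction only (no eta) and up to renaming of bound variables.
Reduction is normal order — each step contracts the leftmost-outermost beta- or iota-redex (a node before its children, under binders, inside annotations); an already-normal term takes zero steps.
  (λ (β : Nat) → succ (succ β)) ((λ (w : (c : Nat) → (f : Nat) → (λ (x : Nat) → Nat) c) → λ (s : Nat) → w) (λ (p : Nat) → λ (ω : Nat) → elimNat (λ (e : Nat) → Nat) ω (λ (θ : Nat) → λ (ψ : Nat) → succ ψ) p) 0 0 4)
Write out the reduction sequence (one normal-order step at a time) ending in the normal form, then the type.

reduction (normal order):
  (λ (β : Nat) → succ (succ β)) ((λ (w : (c : Nat) → (f : Nat) → (λ (x : Nat) → Nat) c) → λ (s : Nat) → w) (λ (p : Nat) → λ (ω : Nat) → elimNat (λ (e : Nat) → Nat) ω (λ (θ : Nat) → λ (ψ : Nat) → succ ψ) p) 0 0 4)
  ~> succ (succ ((λ (β : (w : Nat) → (c : Nat) → (λ (f : Nat) → Nat) w) → λ (x : Nat) → β) (λ (s : Nat) → λ (p : Nat) → elimNat (λ (ω : Nat) → Nat) p (λ (e : Nat) → λ (θ : Nat) → succ θ) s) 0 0 4))
  ~> succ (succ ((λ (β : Nat) → λ (w : Nat) → λ (c : Nat) → elimNat (λ (f : Nat) → Nat) c (λ (x : Nat) → λ (s : Nat) → succ s) w) 0 0 4))
  ~> succ (succ ((λ (β : Nat) → λ (w : Nat) → elimNat (λ (c : Nat) → Nat) w (λ (f : Nat) → λ (x : Nat) → succ x) β) 0 4))
  ~> succ (succ ((λ (β : Nat) → elimNat (λ (w : Nat) → Nat) β (λ (c : Nat) → λ (f : Nat) → succ f) 0) 4))
  ~> succ (succ (elimNat (λ (β : Nat) → Nat) 4 (λ (w : Nat) → λ (c : Nat) → succ c) 0))
  ~> 6
the term's type:
  Nat


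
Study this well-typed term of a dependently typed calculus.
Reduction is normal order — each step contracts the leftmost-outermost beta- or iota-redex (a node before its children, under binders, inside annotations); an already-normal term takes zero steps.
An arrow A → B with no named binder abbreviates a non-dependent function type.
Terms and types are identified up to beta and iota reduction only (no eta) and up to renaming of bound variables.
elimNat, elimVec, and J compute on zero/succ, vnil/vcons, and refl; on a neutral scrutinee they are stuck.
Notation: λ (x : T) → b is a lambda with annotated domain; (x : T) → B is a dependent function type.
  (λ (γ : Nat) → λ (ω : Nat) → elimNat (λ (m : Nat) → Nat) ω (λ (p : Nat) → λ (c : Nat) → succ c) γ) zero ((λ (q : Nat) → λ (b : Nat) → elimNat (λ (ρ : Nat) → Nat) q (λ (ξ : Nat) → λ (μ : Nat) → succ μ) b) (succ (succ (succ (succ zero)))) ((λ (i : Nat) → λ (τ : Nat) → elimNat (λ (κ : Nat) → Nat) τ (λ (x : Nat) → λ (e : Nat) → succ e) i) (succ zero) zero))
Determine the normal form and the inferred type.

resulting normal form:
  succ (succ (succ (succ (succ zero))))
inferred type:
  Nat
observation: normalization takes exactly 15 steps under the normal-order strategy.


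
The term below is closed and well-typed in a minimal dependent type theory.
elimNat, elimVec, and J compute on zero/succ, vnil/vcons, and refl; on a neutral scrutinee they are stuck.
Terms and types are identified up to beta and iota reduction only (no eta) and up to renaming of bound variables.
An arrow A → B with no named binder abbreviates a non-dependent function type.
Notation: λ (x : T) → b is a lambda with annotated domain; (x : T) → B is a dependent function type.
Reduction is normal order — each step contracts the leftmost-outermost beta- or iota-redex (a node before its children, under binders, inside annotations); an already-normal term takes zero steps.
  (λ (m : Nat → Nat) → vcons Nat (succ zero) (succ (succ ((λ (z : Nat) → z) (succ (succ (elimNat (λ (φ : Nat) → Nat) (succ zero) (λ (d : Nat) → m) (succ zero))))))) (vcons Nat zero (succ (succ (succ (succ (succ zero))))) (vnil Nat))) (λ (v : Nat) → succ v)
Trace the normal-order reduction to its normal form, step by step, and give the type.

normal-order reduction sequence:
  (λ (m : Nat → Nat) → vcons Nat (succ zero) (succ (succ ((λ (z : Nat) → z) (succ (succ (elimNat (λ (φ : Nat) → Nat) (succ zero) (λ (d : Nat) → m) (succ zero))))))) (vcons Nat zero (succ (succ (succ (succ (succ zero))))) (vnil Nat))) (λ (v : Nat) → succ v)
  ~> vcons Nat (succ zero) (succ (succ ((λ (m : Nat) → m) (succ (succ (elimNat (λ (z : Nat) → Nat) (succ zero) (λ (φ : Nat) → λ (d : Nat) → succ d) (succ zero))))))) (vcons Nat zero (succ (succ (succ (succ (succ zero))))) (vnil Nat))
  ~> vcons Nat (succ zero) (succ (succ (succ (succ (elimNat (λ (m : Nat) → Nat) (succ zero) (λ (z : Nat) → λ (φ : Nat) → succ φ) (succ zero)))))) (vcons Nat zero (succ (succ (succ (succ (succ zero))))) (vnil Nat))
  ~> vcons Nat (succ zero) (succ (succ (succ (succ ((λ (m : Nat) → λ (z : Nat) → succ z) zero (elimNat (λ (φ : Nat) → Nat) (succ zero) (λ (d : Nat) → λ (v : Nat) → succ v) zero)))))) (vcons Nat zero (succ (succ (succ (succ (succ zero))))) (vnil Nat))
  ~> vcons Nat (succ zero) (succ (succ (succ (succ ((λ (m : Nat) → succ m) (elimNat (λ (z : Nat) → Nat) (succ zero) (λ (φ : Nat) → λ (d : Nat) → succ d) zero)))))) (vcons Nat zero (succ (succ (succ (succ (succ zero))))) (vnil Nat))
  ~> vcons Nat (succ zero) (succ (succ (succ (succ (succ (elimNat (λ (m : Nat) → Nat) (succ zero) (λ (z : Nat) → λ (φ : Nat) → succ φ) zero)))))) (vcons Nat zero (succ (succ (succ (succ (succ zero))))) (vnil Nat))
  ~> vcons Nat (succ zero) (succ (succ (succ (succ (succ (succ zero)))))) (vcons Nat zero (succ (succ (succ (succ (succ zero))))) (vnil Nat))
the term's type:
  Vec Nat (succ (succ zero))


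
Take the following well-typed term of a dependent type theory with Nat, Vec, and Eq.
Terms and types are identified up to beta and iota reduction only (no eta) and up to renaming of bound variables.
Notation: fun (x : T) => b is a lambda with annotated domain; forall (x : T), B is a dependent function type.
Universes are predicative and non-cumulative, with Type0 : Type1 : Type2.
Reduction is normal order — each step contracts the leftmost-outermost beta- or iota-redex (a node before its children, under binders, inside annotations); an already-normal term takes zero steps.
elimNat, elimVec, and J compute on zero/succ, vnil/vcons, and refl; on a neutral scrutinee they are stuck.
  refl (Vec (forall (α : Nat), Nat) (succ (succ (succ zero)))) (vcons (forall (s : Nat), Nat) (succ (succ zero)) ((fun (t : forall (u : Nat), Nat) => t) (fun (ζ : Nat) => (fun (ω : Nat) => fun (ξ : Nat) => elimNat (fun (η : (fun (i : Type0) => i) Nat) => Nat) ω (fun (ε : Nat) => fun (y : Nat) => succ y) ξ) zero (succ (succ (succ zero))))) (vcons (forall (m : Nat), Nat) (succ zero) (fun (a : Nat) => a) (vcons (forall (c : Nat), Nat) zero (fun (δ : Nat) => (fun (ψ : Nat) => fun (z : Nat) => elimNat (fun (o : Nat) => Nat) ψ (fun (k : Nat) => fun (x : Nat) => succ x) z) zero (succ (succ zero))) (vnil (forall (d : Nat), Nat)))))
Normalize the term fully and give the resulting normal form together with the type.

normal form:
  refl (Vec (forall (α : Nat), Nat) (succ (succ (succ zero)))) (vcons (forall (s : Nat), Nat) (succ (succ zero)) (fun (t : Nat) => succ (succ (succ zero))) (vcons (forall (u : Nat), Nat) (succ zero) (fun (ζ : Nat) => ζ) (vcons (forall (ω : Nat), Nat) zero (fun (ξ : Nat) => succ (succ zero)) (vnil (forall (η : Nat), Nat)))))
type:
  Eq (Vec (forall (α : Nat), Nat) (succ (succ (succ zero)))) (vcons (forall (s : Nat), Nat) (succ (succ zero)) (fun (t : Nat) => succ (succ (succ zero))) (vcons (forall (u : Nat), Nat) (succ zero) (fun (ζ : Nat) => ζ) (vcons (forall (ω : Nat), Nat) zero (fun (ξ : Nat) => succ (succ zero)) (vnil (forall (η : Nat), Nat))))) (vcons (forall (i : Nat), Nat) (succ (succ zero)) (fun (ε : Nat) => succ (succ (succ zero))) (vcons (forall (y : Nat), Nat) (succ zero) (fun (m : Nat) => m) (vcons (forall (a : Nat), Nat) zero (fun (c : Nat) => succ (succ zero)) (vnil (forall (δ : Nat), Nat)))))


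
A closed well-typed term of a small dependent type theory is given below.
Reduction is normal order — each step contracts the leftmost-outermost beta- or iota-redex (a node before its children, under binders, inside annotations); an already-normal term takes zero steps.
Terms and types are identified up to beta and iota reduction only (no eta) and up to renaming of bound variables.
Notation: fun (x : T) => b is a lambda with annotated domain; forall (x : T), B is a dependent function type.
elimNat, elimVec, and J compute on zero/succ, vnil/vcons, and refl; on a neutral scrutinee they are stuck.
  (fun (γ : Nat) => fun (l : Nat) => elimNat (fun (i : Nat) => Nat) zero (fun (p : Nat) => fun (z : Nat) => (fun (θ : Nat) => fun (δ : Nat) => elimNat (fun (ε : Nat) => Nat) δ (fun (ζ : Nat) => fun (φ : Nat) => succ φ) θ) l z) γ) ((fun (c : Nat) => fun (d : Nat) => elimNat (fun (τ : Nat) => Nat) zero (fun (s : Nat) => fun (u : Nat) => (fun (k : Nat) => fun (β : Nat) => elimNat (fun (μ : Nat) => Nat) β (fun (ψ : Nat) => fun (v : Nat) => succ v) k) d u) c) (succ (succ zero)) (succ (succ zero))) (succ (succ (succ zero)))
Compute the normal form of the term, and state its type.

normal form:
  succ (succ (succ (succ (succ (succ (succ (succ (succ (succ (succ (succ zero)))))))))))
type:
  Nat
observation: reduction starts at a beta-redex, and 54 normal-order steps reach the normal form.


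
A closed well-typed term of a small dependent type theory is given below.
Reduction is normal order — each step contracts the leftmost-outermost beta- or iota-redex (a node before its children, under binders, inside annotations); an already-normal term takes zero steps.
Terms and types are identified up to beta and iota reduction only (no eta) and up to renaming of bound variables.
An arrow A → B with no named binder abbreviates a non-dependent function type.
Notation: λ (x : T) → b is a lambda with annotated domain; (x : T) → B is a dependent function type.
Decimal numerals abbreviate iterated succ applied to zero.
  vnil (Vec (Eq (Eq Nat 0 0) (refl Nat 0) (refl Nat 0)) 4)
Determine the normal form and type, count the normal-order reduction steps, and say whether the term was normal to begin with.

reduced normal form:
  vnil (Vec (Eq (Eq Nat 0 0) (refl Nat 0) (refl Nat 0)) 4)
type:
  Vec (Vec (Eq (Eq Nat 0 0) (refl Nat 0) (refl Nat 0)) 4) 0
steps to reach normal form (normal order): 0
term was already normal: yes


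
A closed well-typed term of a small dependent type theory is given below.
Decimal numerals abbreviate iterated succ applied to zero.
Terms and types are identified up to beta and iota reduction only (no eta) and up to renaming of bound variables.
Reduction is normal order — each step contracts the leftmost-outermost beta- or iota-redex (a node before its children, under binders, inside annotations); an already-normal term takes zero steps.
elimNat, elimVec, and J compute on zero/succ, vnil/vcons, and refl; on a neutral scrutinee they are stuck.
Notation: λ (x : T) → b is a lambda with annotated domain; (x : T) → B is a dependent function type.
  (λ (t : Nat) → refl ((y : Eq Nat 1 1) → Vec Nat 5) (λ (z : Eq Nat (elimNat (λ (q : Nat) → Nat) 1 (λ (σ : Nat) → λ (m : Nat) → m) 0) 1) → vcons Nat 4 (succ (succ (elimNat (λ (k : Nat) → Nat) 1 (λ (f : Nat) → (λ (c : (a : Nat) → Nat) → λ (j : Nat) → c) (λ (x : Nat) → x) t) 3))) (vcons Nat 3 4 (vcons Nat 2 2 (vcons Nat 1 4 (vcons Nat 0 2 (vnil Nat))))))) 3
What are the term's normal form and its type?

reduced normal form:
  refl ((t : Eq Nat 1 1) → Vec Nat 5) (λ (y : Eq Nat 1 1) → vcons Nat 4 3 (vcons Nat 3 4 (vcons Nat 2 2 (vcons Nat 1 4 (vcons Nat 0 2 (vnil Nat))))))
the term's type:
  Eq ((t : Eq Nat 1 1) → Vec Nat 5) (λ (y : Eq Nat 1 1) → vcons Nat 4 3 (vcons Nat 3 4 (vcons Nat 2 2 (vcons Nat 1 4 (vcons Nat 0 2 (vnil Nat)))))) (λ (z : Eq Nat 1 1) → vcons Nat 4 3 (vcons Nat 3 4 (vcons Nat 2 2 (vcons Nat 1 4 (vcons Nat 0 2 (vnil Nat))))))
observation: the first redex contracted is a beta-redex; the normal form is reached in 18 normal-order steps.


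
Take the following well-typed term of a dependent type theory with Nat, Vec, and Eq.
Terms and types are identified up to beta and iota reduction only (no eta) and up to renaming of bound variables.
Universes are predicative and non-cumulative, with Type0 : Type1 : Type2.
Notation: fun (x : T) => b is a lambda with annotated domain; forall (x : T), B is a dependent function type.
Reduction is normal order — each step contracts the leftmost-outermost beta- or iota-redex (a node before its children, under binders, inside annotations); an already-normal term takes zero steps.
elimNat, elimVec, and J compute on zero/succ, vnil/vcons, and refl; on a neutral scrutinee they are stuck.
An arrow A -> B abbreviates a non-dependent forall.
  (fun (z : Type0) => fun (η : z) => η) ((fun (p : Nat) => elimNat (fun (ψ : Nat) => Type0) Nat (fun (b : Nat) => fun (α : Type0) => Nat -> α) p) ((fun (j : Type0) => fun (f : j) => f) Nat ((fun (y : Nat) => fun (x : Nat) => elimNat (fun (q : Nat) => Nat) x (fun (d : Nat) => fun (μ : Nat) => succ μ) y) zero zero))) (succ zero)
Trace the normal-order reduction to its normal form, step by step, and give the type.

normal-order reduction sequence:
  (fun (z : Type0) => fun (η : z) => η) ((fun (p : Nat) => elimNat (fun (ψ : Nat) => Type0) Nat (fun (b : Nat) => fun (α : Type0) => Nat -> α) p) ((fun (j : Type0) => fun (f : j) => f) Nat ((fun (y : Nat) => fun (x : Nat) => elimNat (fun (q : Nat) => Nat) x (fun (d : Nat) => fun (μ : Nat) => succ μ) y) zero zero))) (succ zero)
  ~> (fun (z : (fun (η : Nat) => elimNat (fun (p : Nat) => Type0) Nat (fun (ψ : Nat) => fun (b : Type0) => Nat -> b) η) ((fun (α : Type0) => fun (j : α) => j) Nat ((fun (f : Nat) => fun (y : Nat) => elimNat (fun (x : Nat) => Nat) y (fun (q : Nat) => fun (d : Nat) => succ d) f) zero zero))) => z) (succ zero)
  ~> succ zero
the term's type:
  Nat


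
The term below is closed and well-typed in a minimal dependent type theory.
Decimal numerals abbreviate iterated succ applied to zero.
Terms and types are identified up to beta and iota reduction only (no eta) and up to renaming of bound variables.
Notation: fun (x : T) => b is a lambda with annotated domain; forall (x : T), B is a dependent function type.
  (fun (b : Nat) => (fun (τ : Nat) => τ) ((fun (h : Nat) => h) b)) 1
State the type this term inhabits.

the term's type:
  Nat


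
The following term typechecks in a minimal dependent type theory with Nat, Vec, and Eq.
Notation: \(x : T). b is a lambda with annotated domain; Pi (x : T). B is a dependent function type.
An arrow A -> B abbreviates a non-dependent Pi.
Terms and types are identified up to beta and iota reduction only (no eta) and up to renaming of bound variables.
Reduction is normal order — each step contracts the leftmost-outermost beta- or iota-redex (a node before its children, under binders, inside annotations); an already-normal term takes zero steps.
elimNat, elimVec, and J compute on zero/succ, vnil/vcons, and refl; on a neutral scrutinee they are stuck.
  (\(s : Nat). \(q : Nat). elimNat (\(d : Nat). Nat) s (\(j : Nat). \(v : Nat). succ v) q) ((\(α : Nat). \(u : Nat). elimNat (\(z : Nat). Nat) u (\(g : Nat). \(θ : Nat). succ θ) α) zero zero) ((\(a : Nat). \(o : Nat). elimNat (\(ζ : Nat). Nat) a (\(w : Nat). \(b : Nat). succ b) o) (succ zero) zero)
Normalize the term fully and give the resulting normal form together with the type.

resulting normal form:
  succ zero
the term's type:
  Nat
observation: contracting a beta-redex first, the term normalizes in 12 steps.


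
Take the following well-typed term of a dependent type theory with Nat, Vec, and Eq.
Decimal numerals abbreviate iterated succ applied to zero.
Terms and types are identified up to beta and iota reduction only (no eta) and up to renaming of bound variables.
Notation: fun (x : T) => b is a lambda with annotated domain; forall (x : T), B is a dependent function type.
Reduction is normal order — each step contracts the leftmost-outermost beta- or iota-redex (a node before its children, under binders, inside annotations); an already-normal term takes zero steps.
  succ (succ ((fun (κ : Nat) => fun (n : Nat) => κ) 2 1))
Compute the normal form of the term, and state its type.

reduced normal form:
  4
type:
  Nat
observation: 2 normal-order steps separate the term from its normal form.


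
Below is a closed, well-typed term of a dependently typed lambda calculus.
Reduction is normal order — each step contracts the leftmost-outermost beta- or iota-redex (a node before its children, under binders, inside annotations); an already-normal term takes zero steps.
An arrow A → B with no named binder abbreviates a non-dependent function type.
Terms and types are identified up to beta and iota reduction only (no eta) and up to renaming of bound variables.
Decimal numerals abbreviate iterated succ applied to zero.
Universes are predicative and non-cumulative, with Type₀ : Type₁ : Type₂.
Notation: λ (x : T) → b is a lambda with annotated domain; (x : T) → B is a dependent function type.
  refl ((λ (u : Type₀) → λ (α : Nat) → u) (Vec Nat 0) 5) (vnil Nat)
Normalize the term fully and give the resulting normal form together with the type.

reduced normal form:
  refl (Vec Nat 0) (vnil Nat)
inferred type:
  Eq (Vec Nat 0) (vnil Nat) (vnil Nat)


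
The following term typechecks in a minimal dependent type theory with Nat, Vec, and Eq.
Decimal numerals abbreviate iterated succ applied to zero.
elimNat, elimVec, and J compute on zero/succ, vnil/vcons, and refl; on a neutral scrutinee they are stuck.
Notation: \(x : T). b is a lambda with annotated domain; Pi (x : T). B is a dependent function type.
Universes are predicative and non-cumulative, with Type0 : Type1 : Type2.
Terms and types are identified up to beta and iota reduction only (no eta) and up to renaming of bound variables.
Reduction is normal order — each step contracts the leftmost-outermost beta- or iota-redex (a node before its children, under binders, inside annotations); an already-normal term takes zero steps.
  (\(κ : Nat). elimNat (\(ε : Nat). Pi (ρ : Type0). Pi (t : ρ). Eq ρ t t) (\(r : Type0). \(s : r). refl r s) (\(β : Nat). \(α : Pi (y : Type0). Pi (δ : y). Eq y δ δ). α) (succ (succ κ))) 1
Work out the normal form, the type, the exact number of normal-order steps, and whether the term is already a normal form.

resulting normal form:
  \(κ : Type0). \(ε : κ). refl κ ε
inferred type:
  Pi (κ : Type0). Pi (ε : κ). Eq κ ε ε
reduction steps (normal order): 11
already normal: no
first contracted redex: a beta-redex


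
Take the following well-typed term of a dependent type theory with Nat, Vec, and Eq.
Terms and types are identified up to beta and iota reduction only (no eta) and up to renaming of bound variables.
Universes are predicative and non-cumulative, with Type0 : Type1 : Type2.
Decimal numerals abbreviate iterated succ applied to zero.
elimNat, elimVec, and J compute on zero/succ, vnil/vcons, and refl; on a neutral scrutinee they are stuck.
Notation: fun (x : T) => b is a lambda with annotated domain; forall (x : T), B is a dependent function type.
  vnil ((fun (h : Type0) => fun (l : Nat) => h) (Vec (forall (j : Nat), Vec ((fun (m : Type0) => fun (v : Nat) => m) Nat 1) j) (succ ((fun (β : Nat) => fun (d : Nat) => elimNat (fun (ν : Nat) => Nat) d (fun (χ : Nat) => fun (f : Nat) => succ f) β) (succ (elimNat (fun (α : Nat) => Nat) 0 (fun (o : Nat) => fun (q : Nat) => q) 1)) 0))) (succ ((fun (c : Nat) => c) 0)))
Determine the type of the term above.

inferred type:
  Vec (Vec (forall (h : Nat), Vec Nat h) 2) 0
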